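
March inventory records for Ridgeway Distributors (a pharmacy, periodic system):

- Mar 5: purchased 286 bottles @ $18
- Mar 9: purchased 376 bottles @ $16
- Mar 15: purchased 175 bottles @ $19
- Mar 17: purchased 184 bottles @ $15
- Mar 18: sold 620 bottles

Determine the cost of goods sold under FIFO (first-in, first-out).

Mar 18, 620 sold [FIFO — oldest first]: 286 @ $18 + 334 @ $16 = $10,492
Ending inventory: 42 @ $16 + 175 @ $19 + 184 @ $15 = $6,757

COGS = $10,492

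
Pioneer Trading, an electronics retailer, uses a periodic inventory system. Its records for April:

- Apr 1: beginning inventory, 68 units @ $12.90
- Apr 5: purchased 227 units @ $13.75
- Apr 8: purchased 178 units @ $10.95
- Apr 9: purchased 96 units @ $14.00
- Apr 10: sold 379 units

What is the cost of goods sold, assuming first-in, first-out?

Apr 10, 379 sold [FIFO — oldest first]: 68 @ $12.90 + 227 @ $13.75 + 84 @ $10.95 = $4,918.25
Ending inventory: 94 @ $10.95 + 96 @ $14.00 = $2,373.30
Check: goods available $7,291.55 = COGS $4,918.25 + ending $2,373.30

COGS = $4,918.25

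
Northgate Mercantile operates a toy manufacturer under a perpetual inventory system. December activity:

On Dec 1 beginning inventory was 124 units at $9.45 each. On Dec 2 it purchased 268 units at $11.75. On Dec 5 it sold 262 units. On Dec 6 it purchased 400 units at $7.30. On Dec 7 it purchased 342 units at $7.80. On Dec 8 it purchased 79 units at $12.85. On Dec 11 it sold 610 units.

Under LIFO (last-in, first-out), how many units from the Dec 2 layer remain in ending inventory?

Dec 5, 262 sold [LIFO — newest first]: 262 @ $11.75 = $3,078.50
Dec 11, 610 sold [LIFO — newest first]: 79 @ $12.85 + 342 @ $7.80 + 189 @ $7.30 = $5,062.45
Total COGS = $3,078.50 + $5,062.45 = $8,140.95
Ending inventory: 124 @ $9.45 + 6 @ $11.75 + 211 @ $7.30 = $2,782.60

6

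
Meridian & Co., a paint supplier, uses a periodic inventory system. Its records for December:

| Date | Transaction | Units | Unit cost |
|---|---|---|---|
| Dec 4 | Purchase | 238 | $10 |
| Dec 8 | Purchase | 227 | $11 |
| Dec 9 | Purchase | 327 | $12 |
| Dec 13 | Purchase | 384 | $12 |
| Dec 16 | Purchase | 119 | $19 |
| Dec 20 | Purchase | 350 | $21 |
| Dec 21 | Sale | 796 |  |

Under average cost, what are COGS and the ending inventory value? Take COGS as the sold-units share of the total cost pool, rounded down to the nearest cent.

Dec 21, sell 796: 796/1645 × $23,020.00 → $11,139.16
Ending inventory (cost pool remaining) = $11,880.84
Check: goods available $23,020.00 = COGS $11,139.16 + ending $11,880.84

COGS = $11,139.16; ending inventory = $11,880.84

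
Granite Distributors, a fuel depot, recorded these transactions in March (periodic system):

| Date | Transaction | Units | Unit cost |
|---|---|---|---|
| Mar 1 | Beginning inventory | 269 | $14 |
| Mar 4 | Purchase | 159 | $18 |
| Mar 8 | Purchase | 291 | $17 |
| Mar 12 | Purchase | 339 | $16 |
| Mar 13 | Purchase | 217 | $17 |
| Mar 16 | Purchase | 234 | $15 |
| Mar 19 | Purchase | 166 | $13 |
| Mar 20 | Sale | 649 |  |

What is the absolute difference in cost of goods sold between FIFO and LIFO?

FIFO COGS: 269 @ $14 + 159 @ $18 + 221 @ $17 = $10,385
LIFO COGS: 166 @ $13 + 234 @ $15 + 217 @ $17 + 32 @ $16 = $9,869
Difference = |$10,385 − $9,869| = $516

$516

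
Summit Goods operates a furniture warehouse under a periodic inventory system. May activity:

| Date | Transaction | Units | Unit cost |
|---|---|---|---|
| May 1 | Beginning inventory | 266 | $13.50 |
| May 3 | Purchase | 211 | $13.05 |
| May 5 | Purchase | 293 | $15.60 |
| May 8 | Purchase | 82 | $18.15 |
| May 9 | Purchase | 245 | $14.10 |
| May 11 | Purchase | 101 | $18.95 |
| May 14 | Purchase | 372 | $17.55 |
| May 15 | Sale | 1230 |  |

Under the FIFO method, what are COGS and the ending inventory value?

May 15, 1230 sold [FIFO — oldest first]: 266 @ $13.50 + 211 @ $13.05 + 293 @ $15.60 + 82 @ $18.15 + 245 @ $14.10 + 101 @ $18.95 + 32 @ $17.55 = $18,333.70
Ending inventory: 340 @ $17.55 = $5,967.00
Check: goods available $24,300.70 = COGS $18,333.70 + ending $5,967.00

COGS = $18,333.70; ending inventory = $5,967.00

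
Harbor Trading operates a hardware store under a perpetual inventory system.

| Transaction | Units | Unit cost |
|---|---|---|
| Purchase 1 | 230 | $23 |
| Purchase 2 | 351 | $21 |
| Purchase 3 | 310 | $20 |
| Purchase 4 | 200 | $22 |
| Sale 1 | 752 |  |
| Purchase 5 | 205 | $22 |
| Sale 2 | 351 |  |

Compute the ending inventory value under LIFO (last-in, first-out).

Ending inventory = $4,439

Sale 1 (752) [LIFO — newest first]: 200 @ $22 + 310 @ $20 + 242 @ $21 = $15,682
Sale 2 (351) [LIFO — newest first]: 205 @ $22 + 109 @ $21 + 37 @ $23 = $7,650
Total COGS = $15,682 + $7,650 = $23,332
Ending inventory: 193 @ $23 = $4,439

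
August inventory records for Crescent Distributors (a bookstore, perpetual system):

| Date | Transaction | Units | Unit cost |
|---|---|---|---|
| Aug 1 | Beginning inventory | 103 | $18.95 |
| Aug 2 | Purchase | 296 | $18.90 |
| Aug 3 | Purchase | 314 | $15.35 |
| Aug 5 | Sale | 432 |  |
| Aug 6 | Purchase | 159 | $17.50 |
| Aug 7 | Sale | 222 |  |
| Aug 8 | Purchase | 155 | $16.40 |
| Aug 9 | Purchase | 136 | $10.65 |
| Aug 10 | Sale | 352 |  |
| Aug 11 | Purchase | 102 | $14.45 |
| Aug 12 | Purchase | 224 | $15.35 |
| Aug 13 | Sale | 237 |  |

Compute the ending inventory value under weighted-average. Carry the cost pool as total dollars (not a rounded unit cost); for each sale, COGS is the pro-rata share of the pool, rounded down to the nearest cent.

After Aug 1: 103 on hand, pool $1,951.85 (≈ $18.9500 each)
After Aug 2: 399 on hand, pool $7,546.25 (≈ $18.9129 each)
After Aug 3: 713 on hand, pool $12,366.15 (≈ $17.3438 each)
Aug 5, sell 432: 432/713 × $12,366.15 → $7,492.53
After Aug 6: 440 on hand, pool $7,656.12 (≈ $17.4003 each)
Aug 7, sell 222: 222/440 × $7,656.12 → $3,862.86
After Aug 8: 373 on hand, pool $6,335.26 (≈ $16.9846 each)
After Aug 9: 509 on hand, pool $7,783.66 (≈ $15.2921 each)
Aug 10, sell 352: 352/509 × $7,783.66 → $5,382.80
After Aug 11: 259 on hand, pool $3,874.76 (≈ $14.9605 each)
After Aug 12: 483 on hand, pool $7,313.16 (≈ $15.1411 each)
Aug 13, sell 237: 237/483 × $7,313.16 → $3,588.44
Total COGS = $7,492.53 + $3,862.86 + $5,382.80 + $3,588.44 = $20,326.63
Ending inventory (cost pool remaining) = $3,724.72

Ending inventory = $3,724.72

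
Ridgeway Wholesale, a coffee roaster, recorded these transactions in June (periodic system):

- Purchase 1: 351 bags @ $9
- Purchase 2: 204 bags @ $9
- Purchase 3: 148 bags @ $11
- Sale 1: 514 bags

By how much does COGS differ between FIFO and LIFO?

$296

FIFO COGS: 351 @ $9 + 163 @ $9 = $4,626
LIFO COGS: 148 @ $11 + 204 @ $9 + 162 @ $9 = $4,922
Difference = |$4,626 − $4,922| = $296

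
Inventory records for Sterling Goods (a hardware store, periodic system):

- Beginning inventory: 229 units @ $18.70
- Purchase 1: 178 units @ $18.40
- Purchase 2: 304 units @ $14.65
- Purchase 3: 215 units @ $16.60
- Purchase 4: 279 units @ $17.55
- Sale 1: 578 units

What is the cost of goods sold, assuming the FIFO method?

Sale 1 (578) [FIFO — oldest first]: 229 @ $18.70 + 178 @ $18.40 + 171 @ $14.65 = $10,062.65
Ending inventory: 133 @ $14.65 + 215 @ $16.60 + 279 @ $17.55 = $10,413.90

COGS = $10,062.65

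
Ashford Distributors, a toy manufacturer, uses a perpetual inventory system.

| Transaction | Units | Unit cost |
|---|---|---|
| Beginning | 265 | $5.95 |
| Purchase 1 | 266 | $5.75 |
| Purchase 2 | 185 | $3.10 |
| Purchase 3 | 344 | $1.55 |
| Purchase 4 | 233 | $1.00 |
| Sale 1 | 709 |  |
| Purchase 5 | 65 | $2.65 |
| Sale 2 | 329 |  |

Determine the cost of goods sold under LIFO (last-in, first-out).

COGS = $2,725.20

Sale 1 (709) [LIFO — newest first]: 233 @ $1.00 + 344 @ $1.55 + 132 @ $3.10 = $1,175.40
Sale 2 (329) [LIFO — newest first]: 65 @ $2.65 + 53 @ $3.10 + 211 @ $5.75 = $1,549.80
Total COGS = $1,175.40 + $1,549.80 = $2,725.20
Ending inventory: 265 @ $5.95 + 55 @ $5.75 = $1,893.00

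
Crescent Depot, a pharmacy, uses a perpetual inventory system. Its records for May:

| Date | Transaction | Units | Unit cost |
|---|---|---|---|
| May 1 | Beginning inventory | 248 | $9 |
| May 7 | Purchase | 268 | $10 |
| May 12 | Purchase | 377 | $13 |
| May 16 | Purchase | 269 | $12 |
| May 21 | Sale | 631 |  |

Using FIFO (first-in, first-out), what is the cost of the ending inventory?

Ending inventory = $6,634

May 21, 631 sold [FIFO — oldest first]: 248 @ $9 + 268 @ $10 + 115 @ $13 = $6,407
Ending inventory: 262 @ $13 + 269 @ $12 = $6,634
Check: goods available $13,041 = COGS $6,407 + ending $6,634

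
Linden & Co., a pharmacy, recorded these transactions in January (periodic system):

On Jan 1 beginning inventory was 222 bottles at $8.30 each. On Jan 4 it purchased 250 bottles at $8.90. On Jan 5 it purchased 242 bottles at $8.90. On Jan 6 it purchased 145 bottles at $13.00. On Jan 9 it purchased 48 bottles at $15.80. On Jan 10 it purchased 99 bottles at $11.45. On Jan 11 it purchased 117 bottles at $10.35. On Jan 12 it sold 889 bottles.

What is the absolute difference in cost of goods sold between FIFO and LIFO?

FIFO COGS: 222 @ $8.30 + 250 @ $8.90 + 242 @ $8.90 + 145 @ $13.00 + 30 @ $15.80 = $8,580.40
LIFO COGS: 117 @ $10.35 + 99 @ $11.45 + 48 @ $15.80 + 145 @ $13.00 + 242 @ $8.90 + 238 @ $8.90 = $9,259.90
Difference = |$8,580.40 − $9,259.90| = $679.50

$679.50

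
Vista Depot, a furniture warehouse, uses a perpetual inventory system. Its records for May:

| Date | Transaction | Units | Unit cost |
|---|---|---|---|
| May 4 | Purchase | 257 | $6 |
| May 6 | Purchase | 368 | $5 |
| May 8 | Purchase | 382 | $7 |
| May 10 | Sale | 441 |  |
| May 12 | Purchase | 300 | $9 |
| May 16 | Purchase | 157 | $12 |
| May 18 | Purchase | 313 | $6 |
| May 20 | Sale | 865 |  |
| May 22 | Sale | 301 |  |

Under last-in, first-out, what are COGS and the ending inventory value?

May 10, 441 sold [LIFO — newest first]: 382 @ $7 + 59 @ $5 = $2,969
May 20, 865 sold [LIFO — newest first]: 313 @ $6 + 157 @ $12 + 300 @ $9 + 95 @ $5 = $6,937
May 22, 301 sold [LIFO — newest first]: 214 @ $5 + 87 @ $6 = $1,592
Total COGS = $2,969 + $6,937 + $1,592 = $11,498
Ending inventory: 170 @ $6 = $1,020

COGS = $11,498; ending inventory = $1,020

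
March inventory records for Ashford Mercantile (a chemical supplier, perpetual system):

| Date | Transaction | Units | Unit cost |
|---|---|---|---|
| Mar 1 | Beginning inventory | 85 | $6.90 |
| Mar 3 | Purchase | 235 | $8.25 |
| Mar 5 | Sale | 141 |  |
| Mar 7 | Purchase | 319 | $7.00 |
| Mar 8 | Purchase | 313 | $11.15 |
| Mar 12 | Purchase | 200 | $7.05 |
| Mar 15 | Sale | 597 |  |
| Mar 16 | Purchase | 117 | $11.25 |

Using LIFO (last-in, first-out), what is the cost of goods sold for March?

COGS = $6,651.20

Mar 5, 141 sold [LIFO — newest first]: 141 @ $8.25 = $1,163.25
Mar 15, 597 sold [LIFO — newest first]: 200 @ $7.05 + 313 @ $11.15 + 84 @ $7.00 = $5,487.95
Total COGS = $1,163.25 + $5,487.95 = $6,651.20
Ending inventory: 85 @ $6.90 + 94 @ $8.25 + 235 @ $7.00 + 117 @ $11.25 = $4,323.25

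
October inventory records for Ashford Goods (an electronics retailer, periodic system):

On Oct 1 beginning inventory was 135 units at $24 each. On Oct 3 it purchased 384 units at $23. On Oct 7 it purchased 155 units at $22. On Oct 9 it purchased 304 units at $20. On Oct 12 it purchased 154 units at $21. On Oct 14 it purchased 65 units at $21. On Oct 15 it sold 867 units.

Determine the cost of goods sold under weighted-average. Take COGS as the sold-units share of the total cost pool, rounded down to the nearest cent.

COGS = $18,948.69

Oct 15, sell 867: 867/1197 × $26,161.00 → $18,948.69
Ending inventory (cost pool remaining) = $7,212.31
Check: goods available $26,161.00 = COGS $18,948.69 + ending $7,212.31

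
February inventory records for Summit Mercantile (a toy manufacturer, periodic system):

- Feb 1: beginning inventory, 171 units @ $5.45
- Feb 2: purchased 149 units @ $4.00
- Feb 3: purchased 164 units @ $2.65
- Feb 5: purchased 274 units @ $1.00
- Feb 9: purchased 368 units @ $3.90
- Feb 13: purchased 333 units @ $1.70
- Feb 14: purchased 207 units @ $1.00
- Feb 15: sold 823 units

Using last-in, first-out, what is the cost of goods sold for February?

Feb 15, 823 sold [LIFO — newest first]: 207 @ $1.00 + 333 @ $1.70 + 283 @ $3.90 = $1,876.80
Ending inventory: 171 @ $5.45 + 149 @ $4.00 + 164 @ $2.65 + 274 @ $1.00 + 85 @ $3.90 = $2,568.05
Check: goods available $4,444.85 = COGS $1,876.80 + ending $2,568.05

COGS = $1,876.80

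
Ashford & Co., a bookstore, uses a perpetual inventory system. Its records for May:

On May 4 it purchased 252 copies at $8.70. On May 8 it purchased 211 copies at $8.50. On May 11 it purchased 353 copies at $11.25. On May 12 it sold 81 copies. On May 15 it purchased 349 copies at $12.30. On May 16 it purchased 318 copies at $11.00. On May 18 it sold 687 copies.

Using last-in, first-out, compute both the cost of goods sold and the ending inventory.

May 12, 81 sold [LIFO — newest first]: 81 @ $11.25 = $911.25
May 18, 687 sold [LIFO — newest first]: 318 @ $11.00 + 349 @ $12.30 + 20 @ $11.25 = $8,015.70
Total COGS = $911.25 + $8,015.70 = $8,926.95
Ending inventory: 252 @ $8.70 + 211 @ $8.50 + 252 @ $11.25 = $6,820.90

COGS = $8,926.95; ending inventory = $6,820.90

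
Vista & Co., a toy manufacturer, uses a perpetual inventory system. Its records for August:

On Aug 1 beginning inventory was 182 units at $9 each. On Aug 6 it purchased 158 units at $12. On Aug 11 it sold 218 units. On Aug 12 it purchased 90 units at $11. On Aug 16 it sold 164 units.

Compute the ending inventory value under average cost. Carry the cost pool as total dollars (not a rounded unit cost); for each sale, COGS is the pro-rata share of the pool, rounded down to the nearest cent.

After Aug 1: 182 on hand, pool $1,638.00 (≈ $9.0000 each)
After Aug 6: 340 on hand, pool $3,534.00 (≈ $10.3941 each)
Aug 11, sell 218: 218/340 × $3,534.00 → $2,265.91
After Aug 12: 212 on hand, pool $2,258.09 (≈ $10.6514 each)
Aug 16, sell 164: 164/212 × $2,258.09 → $1,746.82
Total COGS = $2,265.91 + $1,746.82 = $4,012.73
Ending inventory (cost pool remaining) = $511.27

Ending inventory = $511.27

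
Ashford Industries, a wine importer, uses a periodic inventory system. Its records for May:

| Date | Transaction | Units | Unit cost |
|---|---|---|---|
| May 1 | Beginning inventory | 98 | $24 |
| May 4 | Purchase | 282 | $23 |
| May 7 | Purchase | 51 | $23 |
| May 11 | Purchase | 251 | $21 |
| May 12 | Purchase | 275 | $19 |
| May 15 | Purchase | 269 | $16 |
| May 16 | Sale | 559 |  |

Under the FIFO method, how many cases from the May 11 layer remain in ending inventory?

May 16, 559 sold [FIFO — oldest first]: 98 @ $24 + 282 @ $23 + 51 @ $23 + 128 @ $21 = $12,699
Ending inventory: 123 @ $21 + 275 @ $19 + 269 @ $16 = $12,112
Check: goods available $24,811 = COGS $12,699 + ending $12,112

123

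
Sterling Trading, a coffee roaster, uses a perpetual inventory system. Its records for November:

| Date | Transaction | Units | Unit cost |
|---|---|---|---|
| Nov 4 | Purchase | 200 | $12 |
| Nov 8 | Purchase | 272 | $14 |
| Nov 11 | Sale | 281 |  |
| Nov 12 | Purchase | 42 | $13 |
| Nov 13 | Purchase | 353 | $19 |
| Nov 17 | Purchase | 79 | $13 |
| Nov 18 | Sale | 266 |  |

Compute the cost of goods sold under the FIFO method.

COGS = $7,381

Nov 11, 281 sold [FIFO — oldest first]: 200 @ $12 + 81 @ $14 = $3,534
Nov 18, 266 sold [FIFO — oldest first]: 191 @ $14 + 42 @ $13 + 33 @ $19 = $3,847
Total COGS = $3,534 + $3,847 = $7,381
Ending inventory: 320 @ $19 + 79 @ $13 = $7,107
Check: goods available $14,488 = COGS $7,381 + ending $7,107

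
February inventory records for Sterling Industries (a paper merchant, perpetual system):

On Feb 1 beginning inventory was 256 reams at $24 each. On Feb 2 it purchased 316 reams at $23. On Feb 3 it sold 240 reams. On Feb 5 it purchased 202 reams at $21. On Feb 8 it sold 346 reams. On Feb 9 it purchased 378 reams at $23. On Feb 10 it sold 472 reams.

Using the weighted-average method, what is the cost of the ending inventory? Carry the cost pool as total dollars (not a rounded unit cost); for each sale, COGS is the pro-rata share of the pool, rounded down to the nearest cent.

After Feb 1: 256 on hand, pool $6,144.00 (≈ $24.0000 each)
After Feb 2: 572 on hand, pool $13,412.00 (≈ $23.4476 each)
Feb 3, sell 240: 240/572 × $13,412.00 → $5,627.41
After Feb 5: 534 on hand, pool $12,026.59 (≈ $22.5217 each)
Feb 8, sell 346: 346/534 × $12,026.59 → $7,792.50
After Feb 9: 566 on hand, pool $12,928.09 (≈ $22.8411 each)
Feb 10, sell 472: 472/566 × $12,928.09 → $10,781.02
Total COGS = $5,627.41 + $7,792.50 + $10,781.02 = $24,200.93
Ending inventory (cost pool remaining) = $2,147.07
Check: goods available $26,348.00 = COGS $24,200.93 + ending $2,147.07

Ending inventory = $2,147.07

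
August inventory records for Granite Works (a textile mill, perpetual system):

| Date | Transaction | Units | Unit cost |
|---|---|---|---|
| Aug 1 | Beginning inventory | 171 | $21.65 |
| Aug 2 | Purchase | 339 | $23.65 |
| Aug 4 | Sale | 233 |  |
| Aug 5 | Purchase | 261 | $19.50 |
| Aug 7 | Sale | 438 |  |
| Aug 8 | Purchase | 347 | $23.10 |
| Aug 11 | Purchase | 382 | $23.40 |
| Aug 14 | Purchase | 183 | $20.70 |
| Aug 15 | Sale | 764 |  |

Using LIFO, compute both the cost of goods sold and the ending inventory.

COGS = $31,967.80; ending inventory = $5,583.80

Aug 4, 233 sold [LIFO — newest first]: 233 @ $23.65 = $5,510.45
Aug 7, 438 sold [LIFO — newest first]: 261 @ $19.50 + 106 @ $23.65 + 71 @ $21.65 = $9,133.55
Aug 15, 764 sold [LIFO — newest first]: 183 @ $20.70 + 382 @ $23.40 + 199 @ $23.10 = $17,323.80
Total COGS = $5,510.45 + $9,133.55 + $17,323.80 = $31,967.80
Ending inventory: 100 @ $21.65 + 148 @ $23.10 = $5,583.80
Check: goods available $37,551.60 = COGS $31,967.80 + ending $5,583.80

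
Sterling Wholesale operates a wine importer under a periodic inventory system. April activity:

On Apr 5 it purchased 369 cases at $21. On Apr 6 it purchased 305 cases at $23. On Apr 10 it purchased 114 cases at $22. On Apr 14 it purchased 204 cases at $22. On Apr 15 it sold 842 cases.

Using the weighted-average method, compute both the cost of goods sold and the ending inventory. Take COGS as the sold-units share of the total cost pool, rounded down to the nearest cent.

COGS = $18,469.67; ending inventory = $3,290.33

Apr 15, sell 842: 842/992 × $21,760.00 → $18,469.67
Ending inventory (cost pool remaining) = $3,290.33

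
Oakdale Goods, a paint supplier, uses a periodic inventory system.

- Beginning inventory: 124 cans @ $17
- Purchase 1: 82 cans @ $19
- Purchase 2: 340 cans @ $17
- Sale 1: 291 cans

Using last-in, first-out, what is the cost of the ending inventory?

Sale 1 (291) [LIFO — newest first]: 291 @ $17 = $4,947
Ending inventory: 124 @ $17 + 82 @ $19 + 49 @ $17 = $4,499

Ending inventory = $4,499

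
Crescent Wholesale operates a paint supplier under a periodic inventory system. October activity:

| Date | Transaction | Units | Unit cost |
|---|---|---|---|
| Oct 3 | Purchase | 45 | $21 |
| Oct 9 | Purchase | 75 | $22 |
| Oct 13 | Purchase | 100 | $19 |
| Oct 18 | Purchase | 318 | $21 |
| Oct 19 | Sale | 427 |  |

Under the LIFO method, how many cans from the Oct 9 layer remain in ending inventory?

66

Oct 19, 427 sold [LIFO — newest first]: 318 @ $21 + 100 @ $19 + 9 @ $22 = $8,776
Ending inventory: 45 @ $21 + 66 @ $22 = $2,397
Check: goods available $11,173 = COGS $8,776 + ending $2,397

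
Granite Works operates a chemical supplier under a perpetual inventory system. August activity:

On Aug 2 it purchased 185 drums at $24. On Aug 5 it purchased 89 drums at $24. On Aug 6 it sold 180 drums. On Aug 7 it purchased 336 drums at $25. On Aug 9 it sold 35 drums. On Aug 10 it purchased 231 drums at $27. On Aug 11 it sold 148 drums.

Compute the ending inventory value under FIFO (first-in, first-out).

Ending inventory = $12,412

Aug 6, 180 sold [FIFO — oldest first]: 180 @ $24 = $4,320
Aug 9, 35 sold [FIFO — oldest first]: 5 @ $24 + 30 @ $24 = $840
Aug 11, 148 sold [FIFO — oldest first]: 59 @ $24 + 89 @ $25 = $3,641
Total COGS = $4,320 + $840 + $3,641 = $8,801
Ending inventory: 247 @ $25 + 231 @ $27 = $12,412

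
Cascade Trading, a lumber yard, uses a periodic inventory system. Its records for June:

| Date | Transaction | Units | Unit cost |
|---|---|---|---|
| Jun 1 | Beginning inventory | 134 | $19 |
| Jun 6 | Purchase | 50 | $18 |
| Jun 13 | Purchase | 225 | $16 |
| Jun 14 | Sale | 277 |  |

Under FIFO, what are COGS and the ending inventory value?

Jun 14, 277 sold [FIFO — oldest first]: 134 @ $19 + 50 @ $18 + 93 @ $16 = $4,934
Ending inventory: 132 @ $16 = $2,112

COGS = $4,934; ending inventory = $2,112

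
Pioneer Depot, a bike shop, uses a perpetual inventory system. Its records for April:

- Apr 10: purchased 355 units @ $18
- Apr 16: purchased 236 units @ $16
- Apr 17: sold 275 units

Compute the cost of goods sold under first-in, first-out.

Apr 17, 275 sold [FIFO — oldest first]: 275 @ $18 = $4,950
Ending inventory: 80 @ $18 + 236 @ $16 = $5,216

COGS = $4,950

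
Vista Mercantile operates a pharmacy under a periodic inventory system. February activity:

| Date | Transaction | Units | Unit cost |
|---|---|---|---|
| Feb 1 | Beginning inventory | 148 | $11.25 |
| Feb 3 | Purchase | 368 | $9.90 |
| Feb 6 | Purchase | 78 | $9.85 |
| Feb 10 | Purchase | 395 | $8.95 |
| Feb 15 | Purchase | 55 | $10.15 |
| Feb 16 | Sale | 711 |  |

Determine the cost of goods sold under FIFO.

COGS = $7,123.65

Feb 16, 711 sold [FIFO — oldest first]: 148 @ $11.25 + 368 @ $9.90 + 78 @ $9.85 + 117 @ $8.95 = $7,123.65
Ending inventory: 278 @ $8.95 + 55 @ $10.15 = $3,046.35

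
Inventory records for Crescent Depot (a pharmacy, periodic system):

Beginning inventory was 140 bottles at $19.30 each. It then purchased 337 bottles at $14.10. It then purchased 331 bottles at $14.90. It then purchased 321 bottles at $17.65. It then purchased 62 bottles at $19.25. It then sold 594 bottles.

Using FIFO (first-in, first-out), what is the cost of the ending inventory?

Sale 1 (594) [FIFO — oldest first]: 140 @ $19.30 + 337 @ $14.10 + 117 @ $14.90 = $9,197.00
Ending inventory: 214 @ $14.90 + 321 @ $17.65 + 62 @ $19.25 = $10,047.75

Ending inventory = $10,047.75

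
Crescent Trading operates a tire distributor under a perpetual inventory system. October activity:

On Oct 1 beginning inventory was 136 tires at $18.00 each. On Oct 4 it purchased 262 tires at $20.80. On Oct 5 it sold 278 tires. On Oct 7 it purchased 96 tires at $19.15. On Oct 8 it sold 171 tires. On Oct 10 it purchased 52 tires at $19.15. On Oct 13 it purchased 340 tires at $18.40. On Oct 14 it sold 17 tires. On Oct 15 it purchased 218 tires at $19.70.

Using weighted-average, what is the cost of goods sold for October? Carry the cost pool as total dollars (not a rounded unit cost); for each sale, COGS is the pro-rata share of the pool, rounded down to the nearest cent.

After Oct 1: 136 on hand, pool $2,448.00 (≈ $18.0000 each)
After Oct 4: 398 on hand, pool $7,897.60 (≈ $19.8432 each)
Oct 5, sell 278: 278/398 × $7,897.60 → $5,516.41
After Oct 7: 216 on hand, pool $4,219.59 (≈ $19.5351 each)
Oct 8, sell 171: 171/216 × $4,219.59 → $3,340.50
After Oct 10: 97 on hand, pool $1,874.89 (≈ $19.3288 each)
After Oct 13: 437 on hand, pool $8,130.89 (≈ $18.6062 each)
Oct 14, sell 17: 17/437 × $8,130.89 → $316.30
After Oct 15: 638 on hand, pool $12,109.19 (≈ $18.9799 each)
Total COGS = $5,516.41 + $3,340.50 + $316.30 = $9,173.21
Ending inventory (cost pool remaining) = $12,109.19

COGS = $9,173.21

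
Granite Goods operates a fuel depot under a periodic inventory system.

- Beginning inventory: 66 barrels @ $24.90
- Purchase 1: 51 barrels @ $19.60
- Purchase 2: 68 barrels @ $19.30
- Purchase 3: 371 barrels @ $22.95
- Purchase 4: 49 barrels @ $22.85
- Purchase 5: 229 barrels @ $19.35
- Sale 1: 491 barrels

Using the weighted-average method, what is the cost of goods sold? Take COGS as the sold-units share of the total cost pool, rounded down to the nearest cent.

COGS = $10,609.27

Sale 1, sell 491: 491/834 × $18,020.65 → $10,609.27
Ending inventory (cost pool remaining) = $7,411.38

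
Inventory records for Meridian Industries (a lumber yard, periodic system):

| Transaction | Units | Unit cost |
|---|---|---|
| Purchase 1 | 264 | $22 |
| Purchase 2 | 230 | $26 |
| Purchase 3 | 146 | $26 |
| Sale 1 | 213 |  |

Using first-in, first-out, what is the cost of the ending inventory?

Ending inventory = $10,898

Sale 1 (213) [FIFO — oldest first]: 213 @ $22 = $4,686
Ending inventory: 51 @ $22 + 230 @ $26 + 146 @ $26 = $10,898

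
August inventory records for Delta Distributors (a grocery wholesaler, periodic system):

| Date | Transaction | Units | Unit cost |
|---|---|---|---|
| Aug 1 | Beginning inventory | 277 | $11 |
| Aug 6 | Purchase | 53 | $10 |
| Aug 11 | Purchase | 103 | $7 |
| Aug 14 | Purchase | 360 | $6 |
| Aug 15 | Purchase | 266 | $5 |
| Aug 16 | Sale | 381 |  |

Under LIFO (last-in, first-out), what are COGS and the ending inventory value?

COGS = $2,020; ending inventory = $5,768

Aug 16, 381 sold [LIFO — newest first]: 266 @ $5 + 115 @ $6 = $2,020
Ending inventory: 277 @ $11 + 53 @ $10 + 103 @ $7 + 245 @ $6 = $5,768
Check: goods available $7,788 = COGS $2,020 + ending $5,768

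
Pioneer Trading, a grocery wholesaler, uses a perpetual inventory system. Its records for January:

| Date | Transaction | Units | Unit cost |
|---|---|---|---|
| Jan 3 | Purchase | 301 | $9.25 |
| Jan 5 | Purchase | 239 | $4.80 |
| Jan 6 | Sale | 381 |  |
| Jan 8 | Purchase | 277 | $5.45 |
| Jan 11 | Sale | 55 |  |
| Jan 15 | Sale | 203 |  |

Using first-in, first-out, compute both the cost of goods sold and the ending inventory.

COGS = $4,471.00; ending inventory = $970.10

Jan 6, 381 sold [FIFO — oldest first]: 301 @ $9.25 + 80 @ $4.80 = $3,168.25
Jan 11, 55 sold [FIFO — oldest first]: 55 @ $4.80 = $264.00
Jan 15, 203 sold [FIFO — oldest first]: 104 @ $4.80 + 99 @ $5.45 = $1,038.75
Total COGS = $3,168.25 + $264.00 + $1,038.75 = $4,471.00
Ending inventory: 178 @ $5.45 = $970.10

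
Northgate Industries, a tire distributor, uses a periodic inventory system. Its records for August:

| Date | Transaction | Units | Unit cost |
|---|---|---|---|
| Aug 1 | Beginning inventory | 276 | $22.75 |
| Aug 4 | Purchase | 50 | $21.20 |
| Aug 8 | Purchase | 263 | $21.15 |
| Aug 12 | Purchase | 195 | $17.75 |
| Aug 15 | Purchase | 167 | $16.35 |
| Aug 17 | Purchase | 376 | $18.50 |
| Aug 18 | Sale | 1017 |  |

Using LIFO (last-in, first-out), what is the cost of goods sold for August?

Aug 18, 1017 sold [LIFO — newest first]: 376 @ $18.50 + 167 @ $16.35 + 195 @ $17.75 + 263 @ $21.15 + 16 @ $21.20 = $19,049.35
Ending inventory: 276 @ $22.75 + 34 @ $21.20 = $6,999.80
Check: goods available $26,049.15 = COGS $19,049.35 + ending $6,999.80

COGS = $19,049.35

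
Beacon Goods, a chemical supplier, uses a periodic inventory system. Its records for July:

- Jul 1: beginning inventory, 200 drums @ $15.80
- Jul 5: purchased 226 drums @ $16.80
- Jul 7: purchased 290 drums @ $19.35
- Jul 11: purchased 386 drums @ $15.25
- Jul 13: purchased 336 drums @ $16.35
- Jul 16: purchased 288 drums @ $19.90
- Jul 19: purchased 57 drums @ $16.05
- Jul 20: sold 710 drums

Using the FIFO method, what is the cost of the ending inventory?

Jul 20, 710 sold [FIFO — oldest first]: 200 @ $15.80 + 226 @ $16.80 + 284 @ $19.35 = $12,452.20
Ending inventory: 6 @ $19.35 + 386 @ $15.25 + 336 @ $16.35 + 288 @ $19.90 + 57 @ $16.05 = $18,142.25

Ending inventory = $18,142.25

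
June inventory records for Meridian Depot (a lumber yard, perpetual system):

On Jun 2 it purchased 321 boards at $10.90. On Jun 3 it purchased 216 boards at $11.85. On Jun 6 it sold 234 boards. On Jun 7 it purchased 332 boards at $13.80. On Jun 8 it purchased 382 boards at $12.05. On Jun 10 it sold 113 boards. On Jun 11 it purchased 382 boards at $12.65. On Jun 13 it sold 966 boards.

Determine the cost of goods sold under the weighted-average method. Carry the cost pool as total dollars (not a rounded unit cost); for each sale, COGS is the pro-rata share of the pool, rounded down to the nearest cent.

COGS = $16,085.41

After Jun 2: 321 on hand, pool $3,498.90 (≈ $10.9000 each)
After Jun 3: 537 on hand, pool $6,058.50 (≈ $11.2821 each)
Jun 6, sell 234: 234/537 × $6,058.50 → $2,640.01
After Jun 7: 635 on hand, pool $8,000.09 (≈ $12.5986 each)
After Jun 8: 1017 on hand, pool $12,603.19 (≈ $12.3925 each)
Jun 10, sell 113: 113/1017 × $12,603.19 → $1,400.35
After Jun 11: 1286 on hand, pool $16,035.14 (≈ $12.4690 each)
Jun 13, sell 966: 966/1286 × $16,035.14 → $12,045.05
Total COGS = $2,640.01 + $1,400.35 + $12,045.05 = $16,085.41
Ending inventory (cost pool remaining) = $3,990.09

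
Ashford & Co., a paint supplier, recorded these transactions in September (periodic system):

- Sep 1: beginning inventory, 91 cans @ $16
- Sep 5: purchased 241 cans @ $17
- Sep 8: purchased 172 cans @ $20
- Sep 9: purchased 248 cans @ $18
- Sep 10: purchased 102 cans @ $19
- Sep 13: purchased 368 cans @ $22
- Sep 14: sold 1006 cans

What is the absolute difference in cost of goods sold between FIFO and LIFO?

$1,171

FIFO COGS: 91 @ $16 + 241 @ $17 + 172 @ $20 + 248 @ $18 + 102 @ $19 + 152 @ $22 = $18,739
LIFO COGS: 368 @ $22 + 102 @ $19 + 248 @ $18 + 172 @ $20 + 116 @ $17 = $19,910
Difference = |$18,739 − $19,910| = $1,171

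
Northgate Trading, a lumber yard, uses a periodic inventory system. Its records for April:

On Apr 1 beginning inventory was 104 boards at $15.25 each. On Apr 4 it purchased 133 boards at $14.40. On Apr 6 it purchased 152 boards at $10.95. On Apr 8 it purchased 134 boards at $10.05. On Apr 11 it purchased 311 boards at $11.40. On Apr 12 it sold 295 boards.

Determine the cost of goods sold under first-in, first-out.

Apr 12, 295 sold [FIFO — oldest first]: 104 @ $15.25 + 133 @ $14.40 + 58 @ $10.95 = $4,136.30
Ending inventory: 94 @ $10.95 + 134 @ $10.05 + 311 @ $11.40 = $5,921.40

COGS = $4,136.30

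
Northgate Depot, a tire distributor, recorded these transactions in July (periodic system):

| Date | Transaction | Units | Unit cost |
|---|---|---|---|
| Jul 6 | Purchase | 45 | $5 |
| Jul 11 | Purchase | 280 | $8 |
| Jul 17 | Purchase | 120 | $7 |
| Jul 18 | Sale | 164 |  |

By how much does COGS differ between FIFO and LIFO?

FIFO COGS: 45 @ $5 + 119 @ $8 = $1,177
LIFO COGS: 120 @ $7 + 44 @ $8 = $1,192
Difference = |$1,177 − $1,192| = $15

$15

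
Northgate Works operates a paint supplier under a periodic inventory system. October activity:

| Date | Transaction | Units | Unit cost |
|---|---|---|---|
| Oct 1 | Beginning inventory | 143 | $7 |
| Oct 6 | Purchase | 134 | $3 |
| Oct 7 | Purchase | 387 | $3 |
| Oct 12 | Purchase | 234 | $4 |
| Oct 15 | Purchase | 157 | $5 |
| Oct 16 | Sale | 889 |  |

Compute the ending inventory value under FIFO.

Oct 16, 889 sold [FIFO — oldest first]: 143 @ $7 + 134 @ $3 + 387 @ $3 + 225 @ $4 = $3,464
Ending inventory: 9 @ $4 + 157 @ $5 = $821
Check: goods available $4,285 = COGS $3,464 + ending $821

Ending inventory = $821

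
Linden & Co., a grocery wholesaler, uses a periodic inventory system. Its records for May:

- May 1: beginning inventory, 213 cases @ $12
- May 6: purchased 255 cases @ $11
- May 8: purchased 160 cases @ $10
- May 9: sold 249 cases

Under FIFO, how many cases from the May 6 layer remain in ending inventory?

219

May 9, 249 sold [FIFO — oldest first]: 213 @ $12 + 36 @ $11 = $2,952
Ending inventory: 219 @ $11 + 160 @ $10 = $4,009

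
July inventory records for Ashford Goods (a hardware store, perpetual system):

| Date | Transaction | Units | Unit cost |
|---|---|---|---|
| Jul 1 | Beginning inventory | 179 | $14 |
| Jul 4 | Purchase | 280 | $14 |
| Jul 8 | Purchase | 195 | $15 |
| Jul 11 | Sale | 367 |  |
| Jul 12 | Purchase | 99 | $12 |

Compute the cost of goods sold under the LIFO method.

Jul 11, 367 sold [LIFO — newest first]: 195 @ $15 + 172 @ $14 = $5,333
Ending inventory: 179 @ $14 + 108 @ $14 + 99 @ $12 = $5,206

COGS = $5,333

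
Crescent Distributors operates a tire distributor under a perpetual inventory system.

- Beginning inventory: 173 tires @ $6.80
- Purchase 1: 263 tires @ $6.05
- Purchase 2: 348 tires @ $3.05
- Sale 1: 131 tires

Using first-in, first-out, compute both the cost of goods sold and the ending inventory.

Sale 1 (131) [FIFO — oldest first]: 131 @ $6.80 = $890.80
Ending inventory: 42 @ $6.80 + 263 @ $6.05 + 348 @ $3.05 = $2,938.15
Check: goods available $3,828.95 = COGS $890.80 + ending $2,938.15

COGS = $890.80; ending inventory = $2,938.15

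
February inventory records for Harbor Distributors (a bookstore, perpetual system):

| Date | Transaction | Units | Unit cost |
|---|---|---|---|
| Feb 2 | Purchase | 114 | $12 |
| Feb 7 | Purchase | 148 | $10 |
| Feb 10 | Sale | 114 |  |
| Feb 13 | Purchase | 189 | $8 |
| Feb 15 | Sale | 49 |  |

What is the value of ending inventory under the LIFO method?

Feb 10, 114 sold [LIFO — newest first]: 114 @ $10 = $1,140
Feb 15, 49 sold [LIFO — newest first]: 49 @ $8 = $392
Total COGS = $1,140 + $392 = $1,532
Ending inventory: 114 @ $12 + 34 @ $10 + 140 @ $8 = $2,828

Ending inventory = $2,828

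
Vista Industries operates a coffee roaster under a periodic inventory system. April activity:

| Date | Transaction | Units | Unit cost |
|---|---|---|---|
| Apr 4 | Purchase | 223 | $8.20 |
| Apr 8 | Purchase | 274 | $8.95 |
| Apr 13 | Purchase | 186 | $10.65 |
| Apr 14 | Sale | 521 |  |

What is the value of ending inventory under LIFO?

Ending inventory = $1,328.40

Apr 14, 521 sold [LIFO — newest first]: 186 @ $10.65 + 274 @ $8.95 + 61 @ $8.20 = $4,933.40
Ending inventory: 162 @ $8.20 = $1,328.40
Check: goods available $6,261.80 = COGS $4,933.40 + ending $1,328.40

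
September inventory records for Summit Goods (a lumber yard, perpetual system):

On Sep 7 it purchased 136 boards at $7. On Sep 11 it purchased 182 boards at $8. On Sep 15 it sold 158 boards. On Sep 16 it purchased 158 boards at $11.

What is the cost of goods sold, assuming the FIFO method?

Sep 15, 158 sold [FIFO — oldest first]: 136 @ $7 + 22 @ $8 = $1,128
Ending inventory: 160 @ $8 + 158 @ $11 = $3,018

COGS = $1,128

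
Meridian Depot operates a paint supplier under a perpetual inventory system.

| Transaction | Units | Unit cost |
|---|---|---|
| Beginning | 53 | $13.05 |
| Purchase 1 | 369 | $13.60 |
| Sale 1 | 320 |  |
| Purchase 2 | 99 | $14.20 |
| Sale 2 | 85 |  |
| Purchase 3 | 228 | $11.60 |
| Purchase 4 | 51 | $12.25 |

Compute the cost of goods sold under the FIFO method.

Sale 1 (320) [FIFO — oldest first]: 53 @ $13.05 + 267 @ $13.60 = $4,322.85
Sale 2 (85) [FIFO — oldest first]: 85 @ $13.60 = $1,156.00
Total COGS = $4,322.85 + $1,156.00 = $5,478.85
Ending inventory: 17 @ $13.60 + 99 @ $14.20 + 228 @ $11.60 + 51 @ $12.25 = $4,906.55

COGS = $5,478.85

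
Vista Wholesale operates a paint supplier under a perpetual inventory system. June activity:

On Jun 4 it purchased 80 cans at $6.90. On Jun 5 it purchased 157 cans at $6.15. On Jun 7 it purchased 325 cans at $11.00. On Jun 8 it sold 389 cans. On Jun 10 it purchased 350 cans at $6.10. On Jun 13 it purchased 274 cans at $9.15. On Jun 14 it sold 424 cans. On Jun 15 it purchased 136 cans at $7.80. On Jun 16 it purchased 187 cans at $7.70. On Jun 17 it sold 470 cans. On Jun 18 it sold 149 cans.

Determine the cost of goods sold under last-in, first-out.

Jun 8, 389 sold [LIFO — newest first]: 325 @ $11.00 + 64 @ $6.15 = $3,968.60
Jun 14, 424 sold [LIFO — newest first]: 274 @ $9.15 + 150 @ $6.10 = $3,422.10
Jun 17, 470 sold [LIFO — newest first]: 187 @ $7.70 + 136 @ $7.80 + 147 @ $6.10 = $3,397.40
Jun 18, 149 sold [LIFO — newest first]: 53 @ $6.10 + 93 @ $6.15 + 3 @ $6.90 = $915.95
Total COGS = $3,968.60 + $3,422.10 + $3,397.40 + $915.95 = $11,704.05
Ending inventory: 77 @ $6.90 = $531.30

COGS = $11,704.05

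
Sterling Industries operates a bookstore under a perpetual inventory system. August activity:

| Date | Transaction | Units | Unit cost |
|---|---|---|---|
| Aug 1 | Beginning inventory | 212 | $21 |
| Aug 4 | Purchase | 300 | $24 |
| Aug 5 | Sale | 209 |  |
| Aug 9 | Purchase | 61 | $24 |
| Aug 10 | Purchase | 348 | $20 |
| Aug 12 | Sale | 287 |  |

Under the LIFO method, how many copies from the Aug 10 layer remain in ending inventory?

Aug 5, 209 sold [LIFO — newest first]: 209 @ $24 = $5,016
Aug 12, 287 sold [LIFO — newest first]: 287 @ $20 = $5,740
Total COGS = $5,016 + $5,740 = $10,756
Ending inventory: 212 @ $21 + 91 @ $24 + 61 @ $24 + 61 @ $20 = $9,320
Check: goods available $20,076 = COGS $10,756 + ending $9,320

61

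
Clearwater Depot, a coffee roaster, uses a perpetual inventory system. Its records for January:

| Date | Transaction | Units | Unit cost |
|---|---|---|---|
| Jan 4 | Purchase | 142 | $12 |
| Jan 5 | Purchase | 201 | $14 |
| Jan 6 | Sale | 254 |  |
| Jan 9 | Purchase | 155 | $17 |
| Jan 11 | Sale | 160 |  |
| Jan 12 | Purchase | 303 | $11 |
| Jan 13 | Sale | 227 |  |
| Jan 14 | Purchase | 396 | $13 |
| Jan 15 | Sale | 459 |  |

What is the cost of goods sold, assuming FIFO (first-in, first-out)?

COGS = $14,373

Jan 6, 254 sold [FIFO — oldest first]: 142 @ $12 + 112 @ $14 = $3,272
Jan 11, 160 sold [FIFO — oldest first]: 89 @ $14 + 71 @ $17 = $2,453
Jan 13, 227 sold [FIFO — oldest first]: 84 @ $17 + 143 @ $11 = $3,001
Jan 15, 459 sold [FIFO — oldest first]: 160 @ $11 + 299 @ $13 = $5,647
Total COGS = $3,272 + $2,453 + $3,001 + $5,647 = $14,373
Ending inventory: 97 @ $13 = $1,261
Check: goods available $15,634 = COGS $14,373 + ending $1,261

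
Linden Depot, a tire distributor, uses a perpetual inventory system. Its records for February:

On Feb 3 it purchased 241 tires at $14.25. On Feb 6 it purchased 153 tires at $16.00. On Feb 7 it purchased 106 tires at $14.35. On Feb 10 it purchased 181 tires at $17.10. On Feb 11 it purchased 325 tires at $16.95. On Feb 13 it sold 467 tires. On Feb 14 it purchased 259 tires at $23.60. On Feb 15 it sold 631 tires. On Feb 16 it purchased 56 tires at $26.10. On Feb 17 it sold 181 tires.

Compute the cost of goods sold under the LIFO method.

Feb 13, 467 sold [LIFO — newest first]: 325 @ $16.95 + 142 @ $17.10 = $7,936.95
Feb 15, 631 sold [LIFO — newest first]: 259 @ $23.60 + 39 @ $17.10 + 106 @ $14.35 + 153 @ $16.00 + 74 @ $14.25 = $11,802.90
Feb 17, 181 sold [LIFO — newest first]: 56 @ $26.10 + 125 @ $14.25 = $3,242.85
Total COGS = $7,936.95 + $11,802.90 + $3,242.85 = $22,982.70
Ending inventory: 42 @ $14.25 = $598.50
Check: goods available $23,581.20 = COGS $22,982.70 + ending $598.50

COGS = $22,982.70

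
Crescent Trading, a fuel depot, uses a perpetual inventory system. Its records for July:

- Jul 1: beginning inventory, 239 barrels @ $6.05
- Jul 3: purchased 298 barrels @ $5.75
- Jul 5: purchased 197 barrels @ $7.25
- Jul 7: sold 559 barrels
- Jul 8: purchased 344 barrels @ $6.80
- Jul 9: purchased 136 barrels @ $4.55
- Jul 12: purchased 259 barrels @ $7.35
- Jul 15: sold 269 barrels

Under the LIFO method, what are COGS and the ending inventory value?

Jul 7, 559 sold [LIFO — newest first]: 197 @ $7.25 + 298 @ $5.75 + 64 @ $6.05 = $3,528.95
Jul 15, 269 sold [LIFO — newest first]: 259 @ $7.35 + 10 @ $4.55 = $1,949.15
Total COGS = $3,528.95 + $1,949.15 = $5,478.10
Ending inventory: 175 @ $6.05 + 344 @ $6.80 + 126 @ $4.55 = $3,971.25

COGS = $5,478.10; ending inventory = $3,971.25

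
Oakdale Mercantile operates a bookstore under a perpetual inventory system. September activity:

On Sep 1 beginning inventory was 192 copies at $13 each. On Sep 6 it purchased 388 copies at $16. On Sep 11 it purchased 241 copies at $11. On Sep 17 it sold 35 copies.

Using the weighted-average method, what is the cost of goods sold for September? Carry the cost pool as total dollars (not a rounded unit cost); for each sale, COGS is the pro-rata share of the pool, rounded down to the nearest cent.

After Sep 1: 192 on hand, pool $2,496.00 (≈ $13.0000 each)
After Sep 6: 580 on hand, pool $8,704.00 (≈ $15.0069 each)
After Sep 11: 821 on hand, pool $11,355.00 (≈ $13.8307 each)
Sep 17, sell 35: 35/821 × $11,355.00 → $484.07
Ending inventory (cost pool remaining) = $10,870.93
Check: goods available $11,355.00 = COGS $484.07 + ending $10,870.93

COGS = $484.07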